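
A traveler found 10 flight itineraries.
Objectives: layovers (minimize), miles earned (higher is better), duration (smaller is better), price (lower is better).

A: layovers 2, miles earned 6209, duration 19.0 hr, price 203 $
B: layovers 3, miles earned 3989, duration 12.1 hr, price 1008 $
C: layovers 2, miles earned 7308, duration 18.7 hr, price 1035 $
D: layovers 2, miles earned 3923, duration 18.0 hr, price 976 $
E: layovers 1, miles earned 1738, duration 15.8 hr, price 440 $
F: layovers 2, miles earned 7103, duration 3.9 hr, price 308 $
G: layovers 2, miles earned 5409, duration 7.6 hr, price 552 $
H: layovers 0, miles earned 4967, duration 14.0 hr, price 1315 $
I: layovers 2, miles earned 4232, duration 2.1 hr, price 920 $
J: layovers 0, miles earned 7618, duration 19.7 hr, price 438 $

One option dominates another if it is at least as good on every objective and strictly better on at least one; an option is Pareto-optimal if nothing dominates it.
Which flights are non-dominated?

A: not dominated (best price).
B: dominated by F (layovers 2≤3, miles earned 7103≥3989, duration 3.9≤12.1, price 308≤1008).
C: not dominated.
D: dominated by F (layovers 2≤2, miles earned 7103≥3923, duration 3.9≤18.0, price 308≤976).
E: not dominated.
F: not dominated.
G: dominated by F (layovers 2≤2, miles earned 7103≥5409, duration 3.9≤7.6, price 308≤552).
H: not dominated.
I: not dominated (best duration).
J: not dominated (best miles earned).

A, C, E, F, H, I, J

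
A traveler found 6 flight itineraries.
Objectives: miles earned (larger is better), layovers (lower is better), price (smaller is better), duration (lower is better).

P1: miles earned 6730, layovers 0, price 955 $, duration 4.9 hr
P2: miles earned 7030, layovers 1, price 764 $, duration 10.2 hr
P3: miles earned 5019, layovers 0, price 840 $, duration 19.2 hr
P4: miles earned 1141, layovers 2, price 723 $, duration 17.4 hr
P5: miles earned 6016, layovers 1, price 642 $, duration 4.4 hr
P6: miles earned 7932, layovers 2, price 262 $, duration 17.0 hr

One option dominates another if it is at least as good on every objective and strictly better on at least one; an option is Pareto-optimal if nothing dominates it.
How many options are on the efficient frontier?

P1: not dominated.
P2: not dominated.
P3: not dominated.
P4: dominated by P5 (miles earned 6016≥1141, layovers 1≤2, price 642≤723, duration 4.4≤17.4).
P5: not dominated (best duration).
P6: not dominated (best miles earned).
Pareto-optimal: P1, P2, P3, P5, P6 → 5.

5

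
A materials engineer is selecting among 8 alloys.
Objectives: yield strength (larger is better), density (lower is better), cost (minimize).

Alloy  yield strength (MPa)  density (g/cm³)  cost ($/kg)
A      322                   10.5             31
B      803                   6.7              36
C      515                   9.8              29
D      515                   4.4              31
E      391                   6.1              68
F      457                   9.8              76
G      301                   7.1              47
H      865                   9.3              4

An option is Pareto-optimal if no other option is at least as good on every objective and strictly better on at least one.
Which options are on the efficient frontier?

B, D, H

A: dominated by C (yield strength 515≥322, density 9.8≤10.5, cost 29≤31).
B: not dominated.
C: dominated by H (yield strength 865≥515, density 9.3≤9.8, cost 4≤29).
D: not dominated (best density).
E: dominated by D (yield strength 515≥391, density 4.4≤6.1, cost 31≤68).
F: dominated by B (yield strength 803≥457, density 6.7≤9.8, cost 36≤76).
G: dominated by B (yield strength 803≥301, density 6.7≤7.1, cost 36≤47).
H: not dominated (best yield strength).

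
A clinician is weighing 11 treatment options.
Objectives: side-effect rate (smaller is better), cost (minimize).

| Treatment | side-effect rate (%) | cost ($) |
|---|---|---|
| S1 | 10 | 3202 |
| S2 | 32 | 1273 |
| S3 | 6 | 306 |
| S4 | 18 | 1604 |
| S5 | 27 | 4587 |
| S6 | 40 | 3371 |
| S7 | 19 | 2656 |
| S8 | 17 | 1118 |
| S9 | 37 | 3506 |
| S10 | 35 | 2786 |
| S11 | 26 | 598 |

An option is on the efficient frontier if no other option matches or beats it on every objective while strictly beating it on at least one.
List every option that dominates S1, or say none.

S3

S3: side-effect rate 6≤10, cost 306≤3202 — dominates S1.
Others (S2, S4, S5, S6, S7, S8, S9, S10, S11) are each worse than S1 on at least one objective.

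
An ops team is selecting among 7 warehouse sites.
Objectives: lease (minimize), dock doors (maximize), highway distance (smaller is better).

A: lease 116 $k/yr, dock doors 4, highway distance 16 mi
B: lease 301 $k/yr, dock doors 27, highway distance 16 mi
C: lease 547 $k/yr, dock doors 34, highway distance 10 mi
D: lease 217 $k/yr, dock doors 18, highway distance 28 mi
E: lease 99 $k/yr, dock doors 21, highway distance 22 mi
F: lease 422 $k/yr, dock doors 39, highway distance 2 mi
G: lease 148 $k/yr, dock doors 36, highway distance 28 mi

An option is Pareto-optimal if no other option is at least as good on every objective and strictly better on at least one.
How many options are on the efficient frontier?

A: not dominated.
B: not dominated.
C: dominated by F (lease 422≤547, dock doors 39≥34, highway distance 2≤10).
D: dominated by E (lease 99≤217, dock doors 21≥18, highway distance 22≤28).
E: not dominated (best lease).
F: not dominated (best dock doors).
G: not dominated.
Pareto-optimal: A, B, E, F, G → 5.

5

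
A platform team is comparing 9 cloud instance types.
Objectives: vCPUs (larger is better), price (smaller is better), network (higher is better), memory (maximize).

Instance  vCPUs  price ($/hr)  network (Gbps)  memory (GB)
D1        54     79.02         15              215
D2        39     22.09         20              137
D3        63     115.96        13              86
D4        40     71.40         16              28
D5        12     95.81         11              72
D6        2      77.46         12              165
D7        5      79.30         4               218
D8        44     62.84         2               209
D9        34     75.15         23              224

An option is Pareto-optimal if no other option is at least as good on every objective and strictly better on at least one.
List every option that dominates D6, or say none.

D9: vCPUs 34≥2, price 75.15≤77.46, network 23≥12, memory 224≥165 — dominates D6.
Others (D1, D2, D3, D4, D5, D7, D8) are each worse than D6 on at least one objective.

D9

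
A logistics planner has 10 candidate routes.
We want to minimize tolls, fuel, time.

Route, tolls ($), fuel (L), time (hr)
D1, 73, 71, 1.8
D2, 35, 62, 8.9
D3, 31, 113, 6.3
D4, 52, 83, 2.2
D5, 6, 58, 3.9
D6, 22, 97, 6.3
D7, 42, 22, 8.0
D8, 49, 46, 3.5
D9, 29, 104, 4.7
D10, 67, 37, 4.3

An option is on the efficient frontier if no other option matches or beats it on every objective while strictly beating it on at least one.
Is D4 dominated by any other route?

No

D1: worse on tolls (73 vs 52).
D2: worse on time (8.9 vs 2.2).
D3: worse on fuel (113 vs 83).
D5: worse on time (3.9 vs 2.2).
D6: worse on fuel (97 vs 83).
D7: worse on time (8.0 vs 2.2).
D8: worse on time (3.5 vs 2.2).
D9: worse on fuel (104 vs 83).
D10: worse on tolls (67 vs 52).
No option is at least as good as D4 on every objective and strictly better on one.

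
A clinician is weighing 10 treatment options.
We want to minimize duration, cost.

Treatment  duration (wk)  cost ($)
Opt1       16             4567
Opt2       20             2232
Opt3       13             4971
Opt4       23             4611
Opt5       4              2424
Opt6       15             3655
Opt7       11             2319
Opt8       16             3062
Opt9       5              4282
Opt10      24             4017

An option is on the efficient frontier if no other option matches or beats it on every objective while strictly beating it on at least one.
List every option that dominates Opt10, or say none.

Opt2, Opt5, Opt6, Opt7, Opt8

Opt2: duration 20≤24, cost 2232≤4017 — dominates Opt10.
Opt5: duration 4≤24, cost 2424≤4017 — dominates Opt10.
Opt6: duration 15≤24, cost 3655≤4017 — dominates Opt10.
Opt7: duration 11≤24, cost 2319≤4017 — dominates Opt10.
Opt8: duration 16≤24, cost 3062≤4017 — dominates Opt10.
Others (Opt1, Opt3, Opt4, Opt9) are each worse than Opt10 on at least one objective.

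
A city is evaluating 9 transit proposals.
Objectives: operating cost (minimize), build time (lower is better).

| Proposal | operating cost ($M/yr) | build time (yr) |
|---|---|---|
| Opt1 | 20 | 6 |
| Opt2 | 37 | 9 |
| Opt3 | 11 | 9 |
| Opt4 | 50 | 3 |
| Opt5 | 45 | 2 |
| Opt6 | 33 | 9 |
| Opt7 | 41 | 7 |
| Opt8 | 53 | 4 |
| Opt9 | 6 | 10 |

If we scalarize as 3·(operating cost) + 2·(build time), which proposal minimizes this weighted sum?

Opt1: 3·20 + 2·6 = 72
Opt2: 3·37 + 2·9 = 129
Opt3: 3·11 + 2·9 = 51
Opt4: 3·50 + 2·3 = 156
Opt5: 3·45 + 2·2 = 139
Opt6: 3·33 + 2·9 = 117
Opt7: 3·41 + 2·7 = 137
Opt8: 3·53 + 2·4 = 167
Opt9: 3·6 + 2·10 = 38
Lowest: Opt9 at 38.

Opt9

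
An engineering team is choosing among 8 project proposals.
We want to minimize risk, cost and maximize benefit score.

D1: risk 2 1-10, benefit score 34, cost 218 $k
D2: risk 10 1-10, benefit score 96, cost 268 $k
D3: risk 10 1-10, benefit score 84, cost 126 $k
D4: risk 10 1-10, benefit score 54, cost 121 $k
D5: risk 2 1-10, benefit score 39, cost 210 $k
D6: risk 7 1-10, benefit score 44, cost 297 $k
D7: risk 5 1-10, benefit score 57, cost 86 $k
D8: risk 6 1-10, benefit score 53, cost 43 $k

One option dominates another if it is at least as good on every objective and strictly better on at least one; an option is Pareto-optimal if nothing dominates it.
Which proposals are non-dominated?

D2, D3, D5, D7, D8

D1: dominated by D5 (risk 2≤2, benefit score 39≥34, cost 210≤218).
D2: not dominated (best benefit score).
D3: not dominated.
D4: dominated by D7 (risk 5≤10, benefit score 57≥54, cost 86≤121).
D5: not dominated.
D6: dominated by D7 (risk 5≤7, benefit score 57≥44, cost 86≤297).
D7: not dominated.
D8: not dominated (best cost).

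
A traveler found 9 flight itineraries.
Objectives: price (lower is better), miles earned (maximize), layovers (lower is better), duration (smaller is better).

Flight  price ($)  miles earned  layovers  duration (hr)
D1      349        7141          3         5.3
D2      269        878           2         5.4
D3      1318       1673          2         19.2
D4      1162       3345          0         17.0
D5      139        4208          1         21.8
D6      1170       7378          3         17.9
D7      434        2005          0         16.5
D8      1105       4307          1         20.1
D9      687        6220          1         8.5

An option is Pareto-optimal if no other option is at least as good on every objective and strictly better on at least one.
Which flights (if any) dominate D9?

D1: worse on layovers (3 vs 1).
D2: worse on miles earned (878 vs 6220).
D3: worse on price (1318 vs 687).
D4: worse on price (1162 vs 687).
D5: worse on miles earned (4208 vs 6220).
D6: worse on price (1170 vs 687).
D7: worse on miles earned (2005 vs 6220).
D8: worse on price (1105 vs 687).
No option dominates D9.

none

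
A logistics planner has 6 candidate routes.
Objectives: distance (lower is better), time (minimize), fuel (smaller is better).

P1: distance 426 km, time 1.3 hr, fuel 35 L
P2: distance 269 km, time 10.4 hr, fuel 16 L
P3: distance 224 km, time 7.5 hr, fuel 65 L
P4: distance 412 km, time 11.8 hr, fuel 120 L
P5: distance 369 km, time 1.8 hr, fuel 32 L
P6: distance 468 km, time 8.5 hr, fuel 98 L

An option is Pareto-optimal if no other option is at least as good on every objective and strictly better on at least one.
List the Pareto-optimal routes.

P1, P2, P3, P5

P1: not dominated (best time).
P2: not dominated (best fuel).
P3: not dominated (best distance).
P4: dominated by P2 (distance 269≤412, time 10.4≤11.8, fuel 16≤120).
P5: not dominated.
P6: dominated by P1 (distance 426≤468, time 1.3≤8.5, fuel 35≤98).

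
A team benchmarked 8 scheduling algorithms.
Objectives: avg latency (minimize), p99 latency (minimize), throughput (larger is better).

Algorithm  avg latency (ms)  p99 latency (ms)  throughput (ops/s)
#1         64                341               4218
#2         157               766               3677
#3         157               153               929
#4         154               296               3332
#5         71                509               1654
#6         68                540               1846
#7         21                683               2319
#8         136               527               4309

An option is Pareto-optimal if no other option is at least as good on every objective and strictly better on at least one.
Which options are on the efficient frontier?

#1, #3, #4, #7, #8

#1: not dominated.
#2: dominated by #1 (avg latency 64≤157, p99 latency 341≤766, throughput 4218≥3677).
#3: not dominated (best p99 latency).
#4: not dominated.
#5: dominated by #1 (avg latency 64≤71, p99 latency 341≤509, throughput 4218≥1654).
#6: dominated by #1 (avg latency 64≤68, p99 latency 341≤540, throughput 4218≥1846).
#7: not dominated (best avg latency).
#8: not dominated (best throughput).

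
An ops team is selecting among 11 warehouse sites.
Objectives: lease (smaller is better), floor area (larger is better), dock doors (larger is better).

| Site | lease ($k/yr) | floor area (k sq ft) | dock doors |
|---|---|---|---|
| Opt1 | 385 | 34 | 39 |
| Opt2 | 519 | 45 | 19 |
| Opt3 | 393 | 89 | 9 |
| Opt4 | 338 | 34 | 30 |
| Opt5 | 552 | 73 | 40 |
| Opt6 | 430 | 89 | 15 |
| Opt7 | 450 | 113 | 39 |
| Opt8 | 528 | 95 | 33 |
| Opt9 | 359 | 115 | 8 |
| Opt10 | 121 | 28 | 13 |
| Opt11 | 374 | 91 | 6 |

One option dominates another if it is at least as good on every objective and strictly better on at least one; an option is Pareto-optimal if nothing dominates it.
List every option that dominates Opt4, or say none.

Opt1: worse on lease (385 vs 338).
Opt2: worse on lease (519 vs 338).
Opt3: worse on lease (393 vs 338).
Opt5: worse on lease (552 vs 338).
Opt6: worse on lease (430 vs 338).
Opt7: worse on lease (450 vs 338).
Opt8: worse on lease (528 vs 338).
Opt9: worse on lease (359 vs 338).
Opt10: worse on floor area (28 vs 34).
Opt11: worse on lease (374 vs 338).
No option dominates Opt4.

none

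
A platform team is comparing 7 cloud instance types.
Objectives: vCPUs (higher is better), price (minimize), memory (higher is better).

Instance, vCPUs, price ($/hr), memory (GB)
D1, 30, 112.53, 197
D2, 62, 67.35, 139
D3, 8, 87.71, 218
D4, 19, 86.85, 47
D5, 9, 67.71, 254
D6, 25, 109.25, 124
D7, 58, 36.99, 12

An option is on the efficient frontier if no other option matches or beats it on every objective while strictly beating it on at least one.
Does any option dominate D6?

D2 vs D6: vCPUs 62≥25, price 67.35≤109.25, memory 139≥124 — D2 is at least as good on every objective and strictly better on at least one, so D2 dominates D6.

Yes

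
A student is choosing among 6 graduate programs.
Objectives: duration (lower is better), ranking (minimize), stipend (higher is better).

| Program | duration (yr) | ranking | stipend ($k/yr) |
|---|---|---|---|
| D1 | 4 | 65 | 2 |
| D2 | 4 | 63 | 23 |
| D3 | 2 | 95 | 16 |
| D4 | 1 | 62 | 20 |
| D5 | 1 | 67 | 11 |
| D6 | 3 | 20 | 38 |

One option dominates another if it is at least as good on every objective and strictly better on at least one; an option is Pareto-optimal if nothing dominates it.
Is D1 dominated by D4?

Yes

D4 vs D1: duration 1≤4, ranking 62≤65, stipend 20≥2 — D4 is at least as good on every objective with at least one strict improvement.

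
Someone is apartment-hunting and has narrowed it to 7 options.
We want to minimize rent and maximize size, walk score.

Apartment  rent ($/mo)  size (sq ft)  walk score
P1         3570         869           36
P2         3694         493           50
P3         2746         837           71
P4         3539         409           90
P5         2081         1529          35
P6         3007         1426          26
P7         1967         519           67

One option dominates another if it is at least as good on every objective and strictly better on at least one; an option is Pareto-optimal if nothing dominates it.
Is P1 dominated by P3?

P3 vs P1: P3 is worse on size (837 vs 869), so it does not dominate P1.

No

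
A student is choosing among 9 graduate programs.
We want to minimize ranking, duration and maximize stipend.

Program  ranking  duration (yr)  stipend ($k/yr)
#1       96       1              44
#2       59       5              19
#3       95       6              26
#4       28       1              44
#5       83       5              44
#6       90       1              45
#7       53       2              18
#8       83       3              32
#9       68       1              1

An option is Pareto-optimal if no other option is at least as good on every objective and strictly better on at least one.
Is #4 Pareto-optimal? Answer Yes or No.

Yes

#1: worse on ranking (96 vs 28).
#2: worse on ranking (59 vs 28).
#3: worse on ranking (95 vs 28).
#5: worse on ranking (83 vs 28).
#6: worse on ranking (90 vs 28).
#7: worse on ranking (53 vs 28).
#8: worse on ranking (83 vs 28).
#9: worse on ranking (68 vs 28).
No option is at least as good as #4 on every objective and strictly better on one.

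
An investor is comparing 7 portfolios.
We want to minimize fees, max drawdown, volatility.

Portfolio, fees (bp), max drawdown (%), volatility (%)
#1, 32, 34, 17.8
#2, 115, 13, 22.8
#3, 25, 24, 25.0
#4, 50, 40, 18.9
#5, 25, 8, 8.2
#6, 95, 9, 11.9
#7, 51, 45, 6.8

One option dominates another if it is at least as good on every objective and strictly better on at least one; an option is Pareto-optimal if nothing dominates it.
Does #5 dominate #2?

#5 vs #2: fees 25≤115, max drawdown 8≤13, volatility 8.2≤22.8 — #5 is at least as good on every objective with at least one strict improvement.

Yes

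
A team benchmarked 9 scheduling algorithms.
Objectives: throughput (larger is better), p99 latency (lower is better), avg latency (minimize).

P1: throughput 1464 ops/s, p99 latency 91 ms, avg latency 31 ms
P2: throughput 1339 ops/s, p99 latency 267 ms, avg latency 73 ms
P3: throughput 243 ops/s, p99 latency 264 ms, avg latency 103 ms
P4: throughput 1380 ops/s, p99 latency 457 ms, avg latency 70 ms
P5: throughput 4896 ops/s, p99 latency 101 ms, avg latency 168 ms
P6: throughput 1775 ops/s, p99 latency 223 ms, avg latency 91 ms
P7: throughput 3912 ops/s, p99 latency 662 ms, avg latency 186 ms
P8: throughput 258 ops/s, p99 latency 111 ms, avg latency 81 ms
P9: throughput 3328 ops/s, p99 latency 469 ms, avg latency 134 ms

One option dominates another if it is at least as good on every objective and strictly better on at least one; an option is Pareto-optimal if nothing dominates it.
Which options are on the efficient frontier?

P1: not dominated (best p99 latency).
P2: dominated by P1 (throughput 1464≥1339, p99 latency 91≤267, avg latency 31≤73).
P3: dominated by P1 (throughput 1464≥243, p99 latency 91≤264, avg latency 31≤103).
P4: dominated by P1 (throughput 1464≥1380, p99 latency 91≤457, avg latency 31≤70).
P5: not dominated (best throughput).
P6: not dominated.
P7: dominated by P5 (throughput 4896≥3912, p99 latency 101≤662, avg latency 168≤186).
P8: dominated by P1 (throughput 1464≥258, p99 latency 91≤111, avg latency 31≤81).
P9: not dominated.

P1, P5, P6, P9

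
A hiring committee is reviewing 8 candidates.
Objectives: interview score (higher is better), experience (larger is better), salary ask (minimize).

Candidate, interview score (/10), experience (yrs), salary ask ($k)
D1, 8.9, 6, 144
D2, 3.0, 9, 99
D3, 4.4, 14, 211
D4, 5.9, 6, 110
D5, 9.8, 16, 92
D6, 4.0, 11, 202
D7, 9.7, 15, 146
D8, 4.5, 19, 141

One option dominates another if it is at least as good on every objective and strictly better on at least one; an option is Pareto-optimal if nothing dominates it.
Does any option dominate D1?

D5 vs D1: interview score 9.8≥8.9, experience 16≥6, salary ask 92≤144 — D5 is at least as good on every objective and strictly better on at least one, so D5 dominates D1.

Yes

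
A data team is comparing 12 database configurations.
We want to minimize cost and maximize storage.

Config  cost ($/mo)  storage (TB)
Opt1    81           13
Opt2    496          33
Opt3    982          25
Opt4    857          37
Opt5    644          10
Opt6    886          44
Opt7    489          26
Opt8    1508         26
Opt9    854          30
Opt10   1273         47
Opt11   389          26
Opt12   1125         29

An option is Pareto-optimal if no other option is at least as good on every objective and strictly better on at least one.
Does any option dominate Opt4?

Opt1: worse on storage (13 vs 37).
Opt2: worse on storage (33 vs 37).
Opt3: worse on cost (982 vs 857).
Opt5: worse on storage (10 vs 37).
Opt6: worse on cost (886 vs 857).
Opt7: worse on storage (26 vs 37).
Opt8: worse on cost (1508 vs 857).
Opt9: worse on storage (30 vs 37).
Opt10: worse on cost (1273 vs 857).
Opt11: worse on storage (26 vs 37).
Opt12: worse on cost (1125 vs 857).
No option is at least as good as Opt4 on every objective and strictly better on one.

No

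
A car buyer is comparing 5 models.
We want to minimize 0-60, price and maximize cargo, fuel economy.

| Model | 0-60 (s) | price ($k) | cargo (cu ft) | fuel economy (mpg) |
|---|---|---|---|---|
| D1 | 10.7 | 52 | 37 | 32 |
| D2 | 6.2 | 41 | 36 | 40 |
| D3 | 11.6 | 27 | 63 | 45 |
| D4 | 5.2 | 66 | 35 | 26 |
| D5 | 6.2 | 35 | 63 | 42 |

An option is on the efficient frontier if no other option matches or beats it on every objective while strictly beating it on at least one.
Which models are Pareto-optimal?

D1: dominated by D5 (0-60 6.2≤10.7, price 35≤52, cargo 63≥37, fuel economy 42≥32).
D2: dominated by D5 (0-60 6.2≤6.2, price 35≤41, cargo 63≥36, fuel economy 42≥40).
D3: not dominated (best price).
D4: not dominated (best 0-60).
D5: not dominated.

D3, D4, D5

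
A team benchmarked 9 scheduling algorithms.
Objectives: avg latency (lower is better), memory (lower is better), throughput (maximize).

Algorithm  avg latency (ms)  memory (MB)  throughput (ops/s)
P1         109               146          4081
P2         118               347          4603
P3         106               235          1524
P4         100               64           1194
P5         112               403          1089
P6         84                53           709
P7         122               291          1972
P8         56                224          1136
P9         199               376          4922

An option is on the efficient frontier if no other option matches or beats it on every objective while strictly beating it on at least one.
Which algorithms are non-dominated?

P1, P2, P3, P4, P6, P8, P9

P1: not dominated.
P2: not dominated.
P3: not dominated.
P4: not dominated.
P5: dominated by P1 (avg latency 109≤112, memory 146≤403, throughput 4081≥1089).
P6: not dominated (best memory).
P7: dominated by P1 (avg latency 109≤122, memory 146≤291, throughput 4081≥1972).
P8: not dominated (best avg latency).
P9: not dominated (best throughput).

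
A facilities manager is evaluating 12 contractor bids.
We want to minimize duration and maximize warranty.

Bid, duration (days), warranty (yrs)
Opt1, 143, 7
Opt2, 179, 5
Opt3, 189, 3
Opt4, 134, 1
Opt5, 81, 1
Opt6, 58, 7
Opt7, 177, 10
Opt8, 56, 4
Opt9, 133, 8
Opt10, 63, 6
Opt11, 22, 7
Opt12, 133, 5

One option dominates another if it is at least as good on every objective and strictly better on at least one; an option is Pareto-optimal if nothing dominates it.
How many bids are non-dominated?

3

Opt1: dominated by Opt6 (duration 58≤143, warranty 7≥7).
Opt2: dominated by Opt1 (duration 143≤179, warranty 7≥5).
Opt3: dominated by Opt1 (duration 143≤189, warranty 7≥3).
Opt4: dominated by Opt5 (duration 81≤134, warranty 1≥1).
Opt5: dominated by Opt6 (duration 58≤81, warranty 7≥1).
Opt6: dominated by Opt11 (duration 22≤58, warranty 7≥7).
Opt7: not dominated (best warranty).
Opt8: dominated by Opt11 (duration 22≤56, warranty 7≥4).
Opt9: not dominated.
Opt10: dominated by Opt6 (duration 58≤63, warranty 7≥6).
Opt11: not dominated (best duration).
Opt12: dominated by Opt6 (duration 58≤133, warranty 7≥5).
Pareto-optimal: Opt7, Opt9, Opt11 → 3.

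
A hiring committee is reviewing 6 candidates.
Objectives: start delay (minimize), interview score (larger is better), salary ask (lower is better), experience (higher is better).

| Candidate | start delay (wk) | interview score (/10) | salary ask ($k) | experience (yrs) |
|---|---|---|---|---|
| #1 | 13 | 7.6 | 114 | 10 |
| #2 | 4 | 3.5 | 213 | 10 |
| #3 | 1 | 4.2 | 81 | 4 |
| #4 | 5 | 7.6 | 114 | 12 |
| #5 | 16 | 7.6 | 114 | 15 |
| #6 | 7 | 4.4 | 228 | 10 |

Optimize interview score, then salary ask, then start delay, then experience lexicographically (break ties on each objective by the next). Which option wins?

#4

First maximize interview score: best is 7.6, kept {#1, #4, #5}.
Then minimize salary ask: best is 114, kept {#1, #4, #5}.
Then minimize start delay: best is 5, kept {#4}.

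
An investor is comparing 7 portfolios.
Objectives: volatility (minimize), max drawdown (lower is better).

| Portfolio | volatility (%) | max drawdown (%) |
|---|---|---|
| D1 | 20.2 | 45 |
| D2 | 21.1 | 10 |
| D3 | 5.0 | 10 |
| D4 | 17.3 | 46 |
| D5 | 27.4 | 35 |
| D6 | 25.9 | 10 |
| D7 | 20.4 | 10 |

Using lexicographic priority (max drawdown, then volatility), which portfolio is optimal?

First minimize max drawdown: best is 10, kept {D2, D3, D6, D7}.
Then minimize volatility: best is 5.0, kept {D3}.

D3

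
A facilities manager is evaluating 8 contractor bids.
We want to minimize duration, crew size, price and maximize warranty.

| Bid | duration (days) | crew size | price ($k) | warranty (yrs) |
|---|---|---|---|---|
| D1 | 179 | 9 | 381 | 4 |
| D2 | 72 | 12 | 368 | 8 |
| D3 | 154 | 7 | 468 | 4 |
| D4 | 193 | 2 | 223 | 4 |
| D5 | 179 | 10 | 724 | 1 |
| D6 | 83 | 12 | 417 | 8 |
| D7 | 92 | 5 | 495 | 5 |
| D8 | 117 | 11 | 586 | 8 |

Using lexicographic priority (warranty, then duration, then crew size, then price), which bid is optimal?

First maximize warranty: best is 8, kept {D2, D6, D8}.
Then minimize duration: best is 72, kept {D2}.

D2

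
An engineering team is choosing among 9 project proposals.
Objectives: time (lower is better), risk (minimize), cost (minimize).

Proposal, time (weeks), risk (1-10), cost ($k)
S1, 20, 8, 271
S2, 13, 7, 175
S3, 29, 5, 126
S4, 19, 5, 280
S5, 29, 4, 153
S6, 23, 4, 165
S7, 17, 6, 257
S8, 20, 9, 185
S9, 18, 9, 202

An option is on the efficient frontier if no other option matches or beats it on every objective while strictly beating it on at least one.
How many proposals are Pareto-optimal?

S1: dominated by S2 (time 13≤20, risk 7≤8, cost 175≤271).
S2: not dominated (best time).
S3: not dominated (best cost).
S4: not dominated.
S5: not dominated.
S6: not dominated.
S7: not dominated.
S8: dominated by S2 (time 13≤20, risk 7≤9, cost 175≤185).
S9: dominated by S2 (time 13≤18, risk 7≤9, cost 175≤202).
Pareto-optimal: S2, S3, S4, S5, S6, S7 → 6.

6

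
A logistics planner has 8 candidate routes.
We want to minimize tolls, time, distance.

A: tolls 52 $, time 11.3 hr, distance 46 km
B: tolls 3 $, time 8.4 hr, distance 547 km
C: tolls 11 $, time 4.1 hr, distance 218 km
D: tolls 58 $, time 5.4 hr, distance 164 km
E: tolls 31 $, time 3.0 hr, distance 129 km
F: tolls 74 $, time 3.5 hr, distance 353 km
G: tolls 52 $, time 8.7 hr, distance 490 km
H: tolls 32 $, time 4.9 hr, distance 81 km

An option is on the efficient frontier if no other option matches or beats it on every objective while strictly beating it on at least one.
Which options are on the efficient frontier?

A: not dominated (best distance).
B: not dominated (best tolls).
C: not dominated.
D: dominated by E (tolls 31≤58, time 3.0≤5.4, distance 129≤164).
E: not dominated (best time).
F: dominated by E (tolls 31≤74, time 3.0≤3.5, distance 129≤353).
G: dominated by C (tolls 11≤52, time 4.1≤8.7, distance 218≤490).
H: not dominated.

A, B, C, E, H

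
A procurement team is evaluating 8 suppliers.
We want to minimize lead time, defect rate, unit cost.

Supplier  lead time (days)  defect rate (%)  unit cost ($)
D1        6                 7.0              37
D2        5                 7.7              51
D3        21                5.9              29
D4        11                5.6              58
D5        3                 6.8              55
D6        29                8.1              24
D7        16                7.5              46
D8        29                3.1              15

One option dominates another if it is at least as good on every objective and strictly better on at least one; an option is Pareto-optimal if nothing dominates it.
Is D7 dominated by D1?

D1 vs D7: lead time 6≤16, defect rate 7.0≤7.5, unit cost 37≤46 — D1 is at least as good on every objective with at least one strict improvement.

Yes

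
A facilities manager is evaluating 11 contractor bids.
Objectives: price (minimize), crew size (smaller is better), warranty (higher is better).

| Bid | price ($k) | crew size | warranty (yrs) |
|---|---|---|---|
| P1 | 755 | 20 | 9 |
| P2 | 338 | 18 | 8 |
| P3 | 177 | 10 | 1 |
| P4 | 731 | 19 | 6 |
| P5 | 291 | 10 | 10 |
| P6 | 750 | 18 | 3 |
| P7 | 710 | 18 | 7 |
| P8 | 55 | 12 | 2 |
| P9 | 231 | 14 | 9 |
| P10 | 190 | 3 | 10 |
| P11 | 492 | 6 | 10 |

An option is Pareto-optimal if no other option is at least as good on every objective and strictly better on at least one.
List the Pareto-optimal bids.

P1: dominated by P5 (price 291≤755, crew size 10≤20, warranty 10≥9).
P2: dominated by P5 (price 291≤338, crew size 10≤18, warranty 10≥8).
P3: not dominated.
P4: dominated by P2 (price 338≤731, crew size 18≤19, warranty 8≥6).
P5: dominated by P10 (price 190≤291, crew size 3≤10, warranty 10≥10).
P6: dominated by P2 (price 338≤750, crew size 18≤18, warranty 8≥3).
P7: dominated by P2 (price 338≤710, crew size 18≤18, warranty 8≥7).
P8: not dominated (best price).
P9: dominated by P10 (price 190≤231, crew size 3≤14, warranty 10≥9).
P10: not dominated (best crew size).
P11: dominated by P10 (price 190≤492, crew size 3≤6, warranty 10≥10).

P3, P8, P10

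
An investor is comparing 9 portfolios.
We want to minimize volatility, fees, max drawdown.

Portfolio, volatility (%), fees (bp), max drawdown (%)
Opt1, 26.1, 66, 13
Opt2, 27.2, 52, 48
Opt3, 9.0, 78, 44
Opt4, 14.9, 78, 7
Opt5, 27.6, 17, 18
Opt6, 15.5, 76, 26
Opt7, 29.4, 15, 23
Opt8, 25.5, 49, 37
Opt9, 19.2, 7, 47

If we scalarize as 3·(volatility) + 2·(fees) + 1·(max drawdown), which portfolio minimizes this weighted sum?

Opt1: 3·26.1 + 2·66 + 1·13 = 223.3
Opt2: 3·27.2 + 2·52 + 1·48 = 233.6
Opt3: 3·9.0 + 2·78 + 1·44 = 227.0
Opt4: 3·14.9 + 2·78 + 1·7 = 207.7
Opt5: 3·27.6 + 2·17 + 1·18 = 134.8
Opt6: 3·15.5 + 2·76 + 1·26 = 224.5
Opt7: 3·29.4 + 2·15 + 1·23 = 141.2
Opt8: 3·25.5 + 2·49 + 1·37 = 211.5
Opt9: 3·19.2 + 2·7 + 1·47 = 118.6
Lowest: Opt9 at 118.6.

Opt9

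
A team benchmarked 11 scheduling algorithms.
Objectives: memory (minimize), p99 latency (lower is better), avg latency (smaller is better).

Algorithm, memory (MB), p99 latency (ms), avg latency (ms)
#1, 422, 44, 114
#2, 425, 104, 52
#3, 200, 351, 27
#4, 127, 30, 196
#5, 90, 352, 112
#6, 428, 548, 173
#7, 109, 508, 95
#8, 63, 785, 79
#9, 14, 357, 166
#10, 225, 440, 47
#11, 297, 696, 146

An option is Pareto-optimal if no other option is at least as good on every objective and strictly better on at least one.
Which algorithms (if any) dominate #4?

#1: worse on memory (422 vs 127).
#2: worse on memory (425 vs 127).
#3: worse on memory (200 vs 127).
#5: worse on p99 latency (352 vs 30).
#6: worse on memory (428 vs 127).
#7: worse on p99 latency (508 vs 30).
#8: worse on p99 latency (785 vs 30).
#9: worse on p99 latency (357 vs 30).
#10: worse on memory (225 vs 127).
#11: worse on memory (297 vs 127).
No option dominates #4.

none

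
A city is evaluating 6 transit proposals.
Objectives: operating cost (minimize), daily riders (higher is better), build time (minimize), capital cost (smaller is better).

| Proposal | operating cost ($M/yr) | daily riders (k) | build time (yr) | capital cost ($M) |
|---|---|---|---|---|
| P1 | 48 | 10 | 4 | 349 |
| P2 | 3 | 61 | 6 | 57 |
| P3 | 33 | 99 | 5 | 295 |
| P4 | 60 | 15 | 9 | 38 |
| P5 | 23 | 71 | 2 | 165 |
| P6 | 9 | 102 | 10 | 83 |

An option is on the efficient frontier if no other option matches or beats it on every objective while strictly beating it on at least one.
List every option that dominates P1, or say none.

P5

P5: operating cost 23≤48, daily riders 71≥10, build time 2≤4, capital cost 165≤349 — dominates P1.
Others (P2, P3, P4, P6) are each worse than P1 on at least one objective.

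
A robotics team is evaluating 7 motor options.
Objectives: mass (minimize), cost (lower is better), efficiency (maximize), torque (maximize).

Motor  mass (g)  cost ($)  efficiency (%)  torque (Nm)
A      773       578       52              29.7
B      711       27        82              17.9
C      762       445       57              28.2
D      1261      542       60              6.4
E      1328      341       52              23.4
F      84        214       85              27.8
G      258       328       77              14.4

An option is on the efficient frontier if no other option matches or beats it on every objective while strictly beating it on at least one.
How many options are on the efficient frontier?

4

A: not dominated (best torque).
B: not dominated (best cost).
C: not dominated.
D: dominated by B (mass 711≤1261, cost 27≤542, efficiency 82≥60, torque 17.9≥6.4).
E: dominated by F (mass 84≤1328, cost 214≤341, efficiency 85≥52, torque 27.8≥23.4).
F: not dominated (best mass).
G: dominated by F (mass 84≤258, cost 214≤328, efficiency 85≥77, torque 27.8≥14.4).
Pareto-optimal: A, B, C, F → 4.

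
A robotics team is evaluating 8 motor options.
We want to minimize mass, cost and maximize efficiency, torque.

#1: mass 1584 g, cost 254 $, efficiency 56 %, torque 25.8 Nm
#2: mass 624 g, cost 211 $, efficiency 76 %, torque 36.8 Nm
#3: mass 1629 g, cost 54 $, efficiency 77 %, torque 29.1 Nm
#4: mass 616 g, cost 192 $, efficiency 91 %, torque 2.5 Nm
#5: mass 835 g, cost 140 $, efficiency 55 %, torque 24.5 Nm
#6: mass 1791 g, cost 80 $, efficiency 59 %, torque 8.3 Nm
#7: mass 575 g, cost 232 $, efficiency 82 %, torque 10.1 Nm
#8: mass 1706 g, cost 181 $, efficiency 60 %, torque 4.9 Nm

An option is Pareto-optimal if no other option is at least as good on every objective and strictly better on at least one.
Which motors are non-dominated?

#2, #3, #4, #5, #7

#1: dominated by #2 (mass 624≤1584, cost 211≤254, efficiency 76≥56, torque 36.8≥25.8).
#2: not dominated (best torque).
#3: not dominated (best cost).
#4: not dominated (best efficiency).
#5: not dominated.
#6: dominated by #3 (mass 1629≤1791, cost 54≤80, efficiency 77≥59, torque 29.1≥8.3).
#7: not dominated (best mass).
#8: dominated by #3 (mass 1629≤1706, cost 54≤181, efficiency 77≥60, torque 29.1≥4.9).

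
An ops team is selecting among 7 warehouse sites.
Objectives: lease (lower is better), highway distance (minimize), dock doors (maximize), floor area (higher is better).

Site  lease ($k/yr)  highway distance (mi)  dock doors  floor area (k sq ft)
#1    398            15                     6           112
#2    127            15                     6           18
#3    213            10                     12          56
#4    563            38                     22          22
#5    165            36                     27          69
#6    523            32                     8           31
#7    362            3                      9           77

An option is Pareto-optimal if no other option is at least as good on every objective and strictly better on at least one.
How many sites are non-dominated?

5

#1: not dominated (best floor area).
#2: not dominated (best lease).
#3: not dominated.
#4: dominated by #5 (lease 165≤563, highway distance 36≤38, dock doors 27≥22, floor area 69≥22).
#5: not dominated (best dock doors).
#6: dominated by #3 (lease 213≤523, highway distance 10≤32, dock doors 12≥8, floor area 56≥31).
#7: not dominated (best highway distance).
Pareto-optimal: #1, #2, #3, #5, #7 → 5.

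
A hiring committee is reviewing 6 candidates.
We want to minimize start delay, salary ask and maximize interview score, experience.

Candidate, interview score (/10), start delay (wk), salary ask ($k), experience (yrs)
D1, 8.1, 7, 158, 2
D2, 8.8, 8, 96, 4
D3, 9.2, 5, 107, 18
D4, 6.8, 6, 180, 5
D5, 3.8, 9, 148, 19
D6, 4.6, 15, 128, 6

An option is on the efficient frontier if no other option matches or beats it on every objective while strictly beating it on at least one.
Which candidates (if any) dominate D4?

D3

D3: interview score 9.2≥6.8, start delay 5≤6, salary ask 107≤180, experience 18≥5 — dominates D4.
Others (D1, D2, D5, D6) are each worse than D4 on at least one objective.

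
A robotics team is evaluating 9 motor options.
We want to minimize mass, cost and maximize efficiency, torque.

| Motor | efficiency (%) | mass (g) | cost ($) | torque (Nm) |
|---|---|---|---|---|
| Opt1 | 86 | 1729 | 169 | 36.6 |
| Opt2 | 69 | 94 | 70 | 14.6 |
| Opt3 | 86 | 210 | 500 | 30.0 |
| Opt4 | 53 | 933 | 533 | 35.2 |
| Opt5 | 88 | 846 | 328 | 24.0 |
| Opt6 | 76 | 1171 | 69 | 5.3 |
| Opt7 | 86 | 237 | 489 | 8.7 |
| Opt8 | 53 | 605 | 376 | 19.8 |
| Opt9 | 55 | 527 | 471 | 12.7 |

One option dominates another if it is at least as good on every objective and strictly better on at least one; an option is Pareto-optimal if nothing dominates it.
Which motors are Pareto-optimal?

Opt1, Opt2, Opt3, Opt4, Opt5, Opt6, Opt7, Opt8

Opt1: not dominated (best torque).
Opt2: not dominated (best mass).
Opt3: not dominated.
Opt4: not dominated.
Opt5: not dominated (best efficiency).
Opt6: not dominated (best cost).
Opt7: not dominated.
Opt8: not dominated.
Opt9: dominated by Opt2 (efficiency 69≥55, mass 94≤527, cost 70≤471, torque 14.6≥12.7).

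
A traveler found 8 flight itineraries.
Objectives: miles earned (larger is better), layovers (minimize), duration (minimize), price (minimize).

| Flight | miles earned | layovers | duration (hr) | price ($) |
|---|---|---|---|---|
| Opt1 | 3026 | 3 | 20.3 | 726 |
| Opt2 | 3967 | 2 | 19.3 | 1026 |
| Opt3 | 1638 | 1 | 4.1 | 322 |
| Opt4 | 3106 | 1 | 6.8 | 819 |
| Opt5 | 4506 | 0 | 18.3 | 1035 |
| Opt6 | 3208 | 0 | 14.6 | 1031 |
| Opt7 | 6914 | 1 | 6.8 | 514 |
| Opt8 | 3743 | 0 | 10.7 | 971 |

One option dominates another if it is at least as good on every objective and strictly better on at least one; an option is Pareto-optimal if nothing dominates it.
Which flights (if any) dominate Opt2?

Opt7: miles earned 6914≥3967, layovers 1≤2, duration 6.8≤19.3, price 514≤1026 — dominates Opt2.
Others (Opt1, Opt3, Opt4, Opt5, Opt6, Opt8) are each worse than Opt2 on at least one objective.

Opt7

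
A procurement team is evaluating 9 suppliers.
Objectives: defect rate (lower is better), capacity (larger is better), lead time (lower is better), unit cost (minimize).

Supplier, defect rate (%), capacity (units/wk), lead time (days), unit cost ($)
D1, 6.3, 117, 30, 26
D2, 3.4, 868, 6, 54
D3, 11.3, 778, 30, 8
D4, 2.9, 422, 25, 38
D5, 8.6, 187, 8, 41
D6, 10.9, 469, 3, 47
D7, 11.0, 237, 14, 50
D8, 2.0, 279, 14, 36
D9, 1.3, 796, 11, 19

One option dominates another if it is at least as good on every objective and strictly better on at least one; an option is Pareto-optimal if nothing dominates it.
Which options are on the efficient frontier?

D1: dominated by D9 (defect rate 1.3≤6.3, capacity 796≥117, lead time 11≤30, unit cost 19≤26).
D2: not dominated (best capacity).
D3: not dominated (best unit cost).
D4: dominated by D9 (defect rate 1.3≤2.9, capacity 796≥422, lead time 11≤25, unit cost 19≤38).
D5: not dominated.
D6: not dominated (best lead time).
D7: dominated by D6 (defect rate 10.9≤11.0, capacity 469≥237, lead time 3≤14, unit cost 47≤50).
D8: dominated by D9 (defect rate 1.3≤2.0, capacity 796≥279, lead time 11≤14, unit cost 19≤36).
D9: not dominated (best defect rate).

D2, D3, D5, D6, D9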